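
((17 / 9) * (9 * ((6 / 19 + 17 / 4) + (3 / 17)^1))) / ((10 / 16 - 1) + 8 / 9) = 110286 / 703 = 156.88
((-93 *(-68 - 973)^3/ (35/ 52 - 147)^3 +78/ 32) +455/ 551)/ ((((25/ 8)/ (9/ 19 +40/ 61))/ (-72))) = 875424167556128514051156/ 1004754027644025575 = 871282.07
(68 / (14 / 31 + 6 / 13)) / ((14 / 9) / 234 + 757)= 7214103 / 73335776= 0.10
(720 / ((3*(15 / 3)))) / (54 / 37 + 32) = 888 / 619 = 1.43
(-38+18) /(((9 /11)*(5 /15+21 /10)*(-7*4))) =550 /1533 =0.36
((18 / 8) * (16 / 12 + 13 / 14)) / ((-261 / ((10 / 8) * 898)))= -213275 / 9744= -21.89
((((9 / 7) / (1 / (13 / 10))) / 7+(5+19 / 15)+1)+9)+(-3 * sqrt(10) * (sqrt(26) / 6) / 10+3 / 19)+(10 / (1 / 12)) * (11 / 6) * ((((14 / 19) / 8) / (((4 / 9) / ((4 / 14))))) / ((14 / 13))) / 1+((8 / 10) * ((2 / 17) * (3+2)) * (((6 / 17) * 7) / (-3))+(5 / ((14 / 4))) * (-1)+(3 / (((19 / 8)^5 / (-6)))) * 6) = 24.71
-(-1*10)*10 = 100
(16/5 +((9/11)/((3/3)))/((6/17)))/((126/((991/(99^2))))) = 601537/135841860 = 0.00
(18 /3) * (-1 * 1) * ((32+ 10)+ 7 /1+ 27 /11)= -308.73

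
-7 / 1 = -7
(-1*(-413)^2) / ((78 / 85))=-14498365 / 78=-185876.47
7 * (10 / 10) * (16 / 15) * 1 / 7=16 / 15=1.07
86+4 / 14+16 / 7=620 / 7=88.57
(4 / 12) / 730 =1 / 2190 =0.00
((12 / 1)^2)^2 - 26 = 20710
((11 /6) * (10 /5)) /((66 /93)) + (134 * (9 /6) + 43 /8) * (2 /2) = 5077 /24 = 211.54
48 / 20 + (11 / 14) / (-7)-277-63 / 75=-675103 / 2450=-275.55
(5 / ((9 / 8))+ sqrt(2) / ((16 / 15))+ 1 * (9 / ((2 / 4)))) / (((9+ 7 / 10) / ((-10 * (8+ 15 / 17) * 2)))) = -6100400 / 14841 - 56625 * sqrt(2) / 3298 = -435.33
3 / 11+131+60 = 2104 / 11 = 191.27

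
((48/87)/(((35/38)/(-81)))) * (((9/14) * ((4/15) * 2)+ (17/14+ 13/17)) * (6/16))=-42.25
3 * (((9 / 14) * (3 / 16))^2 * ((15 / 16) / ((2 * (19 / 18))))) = 295245 / 15253504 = 0.02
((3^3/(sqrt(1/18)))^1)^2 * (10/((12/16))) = 174960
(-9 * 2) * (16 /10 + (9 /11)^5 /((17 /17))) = -28505754 /805255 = -35.40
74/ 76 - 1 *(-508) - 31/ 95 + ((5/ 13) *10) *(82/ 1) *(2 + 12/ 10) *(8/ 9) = 31249631/ 22230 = 1405.74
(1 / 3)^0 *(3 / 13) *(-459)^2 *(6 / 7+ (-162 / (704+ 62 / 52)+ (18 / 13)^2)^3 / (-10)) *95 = 247892095703620778211828486 / 142492054426423895375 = 1739690.66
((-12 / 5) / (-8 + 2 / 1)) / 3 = 0.13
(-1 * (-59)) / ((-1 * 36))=-59 / 36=-1.64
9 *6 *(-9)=-486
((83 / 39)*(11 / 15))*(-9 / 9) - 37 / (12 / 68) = -123568 / 585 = -211.23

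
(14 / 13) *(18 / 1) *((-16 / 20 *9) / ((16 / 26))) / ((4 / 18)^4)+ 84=-3716727 / 40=-92918.18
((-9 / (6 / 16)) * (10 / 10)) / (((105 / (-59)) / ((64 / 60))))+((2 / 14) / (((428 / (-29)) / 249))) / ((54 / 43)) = 16806011 / 1348200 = 12.47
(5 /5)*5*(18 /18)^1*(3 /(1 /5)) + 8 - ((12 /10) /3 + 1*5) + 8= 428 /5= 85.60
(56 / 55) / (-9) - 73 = -73.11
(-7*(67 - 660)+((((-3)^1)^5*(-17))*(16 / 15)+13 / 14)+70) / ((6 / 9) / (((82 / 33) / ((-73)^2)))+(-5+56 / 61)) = 52088327 / 8606500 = 6.05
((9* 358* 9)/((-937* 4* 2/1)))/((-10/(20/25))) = 0.31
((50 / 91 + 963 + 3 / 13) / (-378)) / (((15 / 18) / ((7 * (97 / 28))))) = -74.20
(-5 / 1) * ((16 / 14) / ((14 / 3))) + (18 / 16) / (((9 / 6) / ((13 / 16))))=-1929 / 3136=-0.62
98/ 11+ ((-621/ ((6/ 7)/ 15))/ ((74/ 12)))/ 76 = -14.28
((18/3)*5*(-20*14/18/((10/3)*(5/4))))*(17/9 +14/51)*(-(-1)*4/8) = -18536/153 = -121.15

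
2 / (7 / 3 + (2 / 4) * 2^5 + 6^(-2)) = 72 / 661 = 0.11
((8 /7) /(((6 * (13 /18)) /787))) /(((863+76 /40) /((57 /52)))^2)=14205350 /42608488377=0.00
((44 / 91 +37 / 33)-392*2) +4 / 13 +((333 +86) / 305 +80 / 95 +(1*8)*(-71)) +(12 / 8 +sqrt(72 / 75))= -46860157469 / 34804770 +2*sqrt(6) / 5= -1345.39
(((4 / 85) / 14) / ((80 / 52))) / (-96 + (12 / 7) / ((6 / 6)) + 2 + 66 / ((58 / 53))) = -377 / 5517350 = -0.00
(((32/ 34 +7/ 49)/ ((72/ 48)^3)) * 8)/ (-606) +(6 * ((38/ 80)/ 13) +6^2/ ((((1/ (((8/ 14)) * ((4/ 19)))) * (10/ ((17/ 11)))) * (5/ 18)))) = 231403107149/ 88170182100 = 2.62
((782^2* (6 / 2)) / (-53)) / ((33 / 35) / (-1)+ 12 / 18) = 192630060 / 1537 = 125328.60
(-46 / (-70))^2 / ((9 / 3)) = 529 / 3675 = 0.14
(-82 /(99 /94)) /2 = -3854 /99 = -38.93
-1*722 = -722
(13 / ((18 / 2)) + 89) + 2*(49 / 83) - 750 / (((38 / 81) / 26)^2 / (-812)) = 504422741415284 / 269667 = 1870539374.17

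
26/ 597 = 0.04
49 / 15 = 3.27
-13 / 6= -2.17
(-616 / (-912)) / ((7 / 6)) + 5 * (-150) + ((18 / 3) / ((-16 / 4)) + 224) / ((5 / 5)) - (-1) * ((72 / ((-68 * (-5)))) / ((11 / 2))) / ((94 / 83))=-879853963 / 1669910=-526.89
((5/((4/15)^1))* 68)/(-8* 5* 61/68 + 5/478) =-690710/19433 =-35.54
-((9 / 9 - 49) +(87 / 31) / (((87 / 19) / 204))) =-2388 / 31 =-77.03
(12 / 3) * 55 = 220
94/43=2.19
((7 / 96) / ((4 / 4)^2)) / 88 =7 / 8448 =0.00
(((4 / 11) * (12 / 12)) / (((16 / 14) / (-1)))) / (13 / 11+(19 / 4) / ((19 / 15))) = -2 / 31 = -0.06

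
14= 14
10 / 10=1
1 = 1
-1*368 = -368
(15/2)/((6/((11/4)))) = 3.44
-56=-56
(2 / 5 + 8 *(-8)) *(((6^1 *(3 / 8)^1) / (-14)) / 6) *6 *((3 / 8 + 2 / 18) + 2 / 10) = 39273 / 5600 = 7.01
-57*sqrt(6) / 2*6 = -171*sqrt(6) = -418.86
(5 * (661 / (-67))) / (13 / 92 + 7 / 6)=-912180 / 24187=-37.71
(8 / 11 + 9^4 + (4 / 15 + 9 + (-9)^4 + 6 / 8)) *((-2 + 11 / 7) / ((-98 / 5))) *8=8667611 / 3773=2297.27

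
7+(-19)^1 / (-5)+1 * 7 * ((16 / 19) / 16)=1061 / 95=11.17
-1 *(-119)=119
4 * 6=24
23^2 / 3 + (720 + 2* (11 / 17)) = 45779 / 51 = 897.63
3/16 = 0.19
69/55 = 1.25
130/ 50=13/ 5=2.60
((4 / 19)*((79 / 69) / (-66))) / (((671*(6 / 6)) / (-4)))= 632 / 29029473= 0.00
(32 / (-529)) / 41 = -32 / 21689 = -0.00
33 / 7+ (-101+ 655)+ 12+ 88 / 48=24047 / 42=572.55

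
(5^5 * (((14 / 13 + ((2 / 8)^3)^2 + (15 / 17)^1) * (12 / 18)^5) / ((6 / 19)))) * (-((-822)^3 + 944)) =2437300360508628125 / 1718496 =1418275259592.47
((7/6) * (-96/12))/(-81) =0.12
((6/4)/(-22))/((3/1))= -1/44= -0.02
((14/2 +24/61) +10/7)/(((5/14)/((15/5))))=22602/305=74.10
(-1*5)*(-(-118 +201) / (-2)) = -415 / 2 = -207.50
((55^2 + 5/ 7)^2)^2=201235141337760000/ 2401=83813053451795.09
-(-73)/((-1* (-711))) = 73/711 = 0.10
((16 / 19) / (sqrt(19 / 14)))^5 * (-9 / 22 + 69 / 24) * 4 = 22299017216 * sqrt(266) / 186819193451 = 1.95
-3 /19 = -0.16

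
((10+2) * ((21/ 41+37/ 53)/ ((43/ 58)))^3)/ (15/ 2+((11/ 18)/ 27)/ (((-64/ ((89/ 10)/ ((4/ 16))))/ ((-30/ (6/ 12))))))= 55199796129059328000/ 8728261176782889781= 6.32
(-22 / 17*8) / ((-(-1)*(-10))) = 88 / 85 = 1.04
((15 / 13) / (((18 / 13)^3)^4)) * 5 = 0.12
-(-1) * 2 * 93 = 186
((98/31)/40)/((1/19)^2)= 17689/620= 28.53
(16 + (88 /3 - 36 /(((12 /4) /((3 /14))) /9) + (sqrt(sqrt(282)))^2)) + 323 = sqrt(282) + 7249 /21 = 361.98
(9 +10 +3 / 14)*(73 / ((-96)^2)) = 19637 / 129024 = 0.15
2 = 2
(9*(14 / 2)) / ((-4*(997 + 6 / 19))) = -171 / 10828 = -0.02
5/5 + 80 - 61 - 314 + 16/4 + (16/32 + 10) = -559/2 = -279.50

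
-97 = -97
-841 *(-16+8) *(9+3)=80736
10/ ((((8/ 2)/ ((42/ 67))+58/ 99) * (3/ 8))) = 4620/ 1207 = 3.83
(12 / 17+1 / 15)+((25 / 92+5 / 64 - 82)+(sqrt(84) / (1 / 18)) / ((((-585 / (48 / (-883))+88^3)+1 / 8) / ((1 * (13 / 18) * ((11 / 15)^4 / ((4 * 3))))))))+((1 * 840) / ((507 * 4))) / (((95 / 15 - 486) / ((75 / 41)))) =-302702503263341 / 3742651124160+1522664 * sqrt(21) / 1682127860625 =-80.88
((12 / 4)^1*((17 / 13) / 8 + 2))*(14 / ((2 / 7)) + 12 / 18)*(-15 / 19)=-502875 / 1976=-254.49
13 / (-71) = -13 / 71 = -0.18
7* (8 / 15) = 56 / 15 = 3.73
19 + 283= 302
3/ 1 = 3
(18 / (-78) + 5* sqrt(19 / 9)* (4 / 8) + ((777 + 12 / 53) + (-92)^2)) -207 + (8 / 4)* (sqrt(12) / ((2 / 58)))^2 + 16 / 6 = 5* sqrt(19) / 6 + 60399109 / 2067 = 29224.29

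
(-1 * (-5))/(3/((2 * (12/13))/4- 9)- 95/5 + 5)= -185/531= -0.35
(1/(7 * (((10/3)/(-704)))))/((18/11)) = -1936/105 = -18.44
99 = 99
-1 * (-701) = 701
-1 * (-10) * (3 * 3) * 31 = 2790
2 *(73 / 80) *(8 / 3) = 73 / 15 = 4.87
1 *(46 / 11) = 46 / 11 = 4.18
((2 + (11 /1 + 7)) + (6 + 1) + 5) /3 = 32 /3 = 10.67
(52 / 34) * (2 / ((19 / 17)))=52 / 19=2.74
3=3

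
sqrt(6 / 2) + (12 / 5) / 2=6 / 5 + sqrt(3)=2.93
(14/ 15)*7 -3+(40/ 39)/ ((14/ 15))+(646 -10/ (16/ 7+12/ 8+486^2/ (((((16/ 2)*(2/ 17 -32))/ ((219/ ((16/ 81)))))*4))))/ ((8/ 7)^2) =543615799113526159/ 1088917211010720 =499.23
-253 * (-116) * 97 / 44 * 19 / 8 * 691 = 849433171 / 8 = 106179146.38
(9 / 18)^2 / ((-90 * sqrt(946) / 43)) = -sqrt(946) / 7920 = -0.00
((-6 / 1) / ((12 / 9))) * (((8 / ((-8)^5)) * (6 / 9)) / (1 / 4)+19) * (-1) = 87549 / 1024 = 85.50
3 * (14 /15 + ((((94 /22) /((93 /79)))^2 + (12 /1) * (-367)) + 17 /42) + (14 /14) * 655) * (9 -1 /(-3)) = -547155069514 /5232645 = -104565.68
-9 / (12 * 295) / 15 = -0.00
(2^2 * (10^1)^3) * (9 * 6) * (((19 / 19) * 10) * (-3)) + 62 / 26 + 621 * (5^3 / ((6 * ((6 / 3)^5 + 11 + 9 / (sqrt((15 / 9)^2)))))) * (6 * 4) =-10182944999 / 1573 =-6473582.33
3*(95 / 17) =285 / 17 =16.76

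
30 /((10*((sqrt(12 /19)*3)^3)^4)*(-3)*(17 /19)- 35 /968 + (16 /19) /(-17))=-147095533369840 /4439313076089062091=-0.00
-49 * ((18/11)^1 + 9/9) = -1421/11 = -129.18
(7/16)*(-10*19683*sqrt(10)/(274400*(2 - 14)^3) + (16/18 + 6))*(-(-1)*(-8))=-217/9 - 729*sqrt(10)/501760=-24.12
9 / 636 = 3 / 212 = 0.01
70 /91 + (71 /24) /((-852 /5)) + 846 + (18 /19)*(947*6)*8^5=12547626834733 /71136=176389266.12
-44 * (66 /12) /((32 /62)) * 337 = -1264087 /8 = -158010.88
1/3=0.33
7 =7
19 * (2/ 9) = 38/ 9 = 4.22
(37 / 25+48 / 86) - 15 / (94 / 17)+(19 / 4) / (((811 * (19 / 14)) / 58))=-34773531 / 81951550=-0.42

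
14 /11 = 1.27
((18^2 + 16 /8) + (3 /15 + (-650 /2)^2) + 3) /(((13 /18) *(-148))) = -4767939 /4810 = -991.26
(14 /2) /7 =1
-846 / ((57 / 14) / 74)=-292152 / 19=-15376.42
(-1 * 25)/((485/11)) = -55/97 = -0.57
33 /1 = 33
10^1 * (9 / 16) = 45 / 8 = 5.62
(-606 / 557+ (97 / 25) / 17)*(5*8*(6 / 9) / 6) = -1628168 / 426105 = -3.82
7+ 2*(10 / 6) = 31 / 3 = 10.33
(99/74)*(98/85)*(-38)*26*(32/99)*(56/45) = -86754304/141525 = -613.00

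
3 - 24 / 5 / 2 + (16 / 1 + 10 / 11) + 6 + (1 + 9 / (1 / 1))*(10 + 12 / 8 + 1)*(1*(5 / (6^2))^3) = 61185583 / 2566080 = 23.84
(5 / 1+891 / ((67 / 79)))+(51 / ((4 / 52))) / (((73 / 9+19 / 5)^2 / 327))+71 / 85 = 63114753661 / 24420160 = 2584.53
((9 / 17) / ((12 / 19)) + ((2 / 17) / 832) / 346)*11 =22561979 / 2446912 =9.22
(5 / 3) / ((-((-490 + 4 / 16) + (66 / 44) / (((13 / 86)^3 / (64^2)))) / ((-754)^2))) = -0.53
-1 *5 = -5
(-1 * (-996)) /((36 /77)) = 6391 /3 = 2130.33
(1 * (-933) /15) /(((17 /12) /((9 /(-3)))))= 11196 /85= 131.72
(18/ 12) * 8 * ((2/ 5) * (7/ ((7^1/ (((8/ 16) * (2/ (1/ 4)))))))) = 96/ 5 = 19.20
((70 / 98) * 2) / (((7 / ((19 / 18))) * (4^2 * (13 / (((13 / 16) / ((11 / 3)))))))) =95 / 413952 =0.00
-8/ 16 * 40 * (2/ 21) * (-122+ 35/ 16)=3195/ 14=228.21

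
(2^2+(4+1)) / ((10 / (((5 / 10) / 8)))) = 9 / 160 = 0.06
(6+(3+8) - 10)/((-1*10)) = -7/10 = -0.70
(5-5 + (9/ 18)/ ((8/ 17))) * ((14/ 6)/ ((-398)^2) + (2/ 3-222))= -235.17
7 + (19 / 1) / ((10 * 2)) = 159 / 20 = 7.95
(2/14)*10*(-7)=-10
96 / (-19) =-96 / 19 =-5.05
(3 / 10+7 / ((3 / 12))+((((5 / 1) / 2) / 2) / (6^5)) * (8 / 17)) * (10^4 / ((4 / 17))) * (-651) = -782992342.98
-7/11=-0.64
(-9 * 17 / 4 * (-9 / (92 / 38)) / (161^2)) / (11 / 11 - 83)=-26163 / 391096048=-0.00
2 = 2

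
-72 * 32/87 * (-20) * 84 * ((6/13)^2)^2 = 1672151040/828269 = 2018.85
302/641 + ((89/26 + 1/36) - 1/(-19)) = 22654457/5699772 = 3.97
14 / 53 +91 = 4837 / 53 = 91.26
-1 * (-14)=14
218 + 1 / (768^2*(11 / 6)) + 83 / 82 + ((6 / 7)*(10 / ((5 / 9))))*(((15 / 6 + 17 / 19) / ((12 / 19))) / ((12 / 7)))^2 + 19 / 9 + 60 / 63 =347976515549 / 931037184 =373.75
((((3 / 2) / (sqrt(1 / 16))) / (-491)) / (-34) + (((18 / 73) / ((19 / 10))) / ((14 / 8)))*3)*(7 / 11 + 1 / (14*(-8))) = 13959334131 / 99842540336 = 0.14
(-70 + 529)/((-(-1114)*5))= 459/5570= 0.08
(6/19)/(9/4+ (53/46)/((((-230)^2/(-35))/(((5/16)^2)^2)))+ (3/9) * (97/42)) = 2411266572288/23058478463141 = 0.10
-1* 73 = -73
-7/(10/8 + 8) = -28/37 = -0.76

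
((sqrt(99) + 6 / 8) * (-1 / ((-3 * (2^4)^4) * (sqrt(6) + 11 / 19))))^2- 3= -862159708944478761 / 287386569696870400- 13354473 * sqrt(6) / 143693284848435200- 75449 * sqrt(66) / 17961660606054400 + 825607 * sqrt(11) / 35923321212108800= -3.00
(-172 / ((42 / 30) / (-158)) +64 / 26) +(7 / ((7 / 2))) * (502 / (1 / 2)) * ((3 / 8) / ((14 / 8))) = 1805820 / 91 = 19844.18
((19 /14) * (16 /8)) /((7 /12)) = 228 /49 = 4.65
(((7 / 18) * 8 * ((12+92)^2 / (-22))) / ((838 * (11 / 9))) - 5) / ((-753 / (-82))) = -0.71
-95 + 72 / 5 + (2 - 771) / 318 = -131999 / 1590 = -83.02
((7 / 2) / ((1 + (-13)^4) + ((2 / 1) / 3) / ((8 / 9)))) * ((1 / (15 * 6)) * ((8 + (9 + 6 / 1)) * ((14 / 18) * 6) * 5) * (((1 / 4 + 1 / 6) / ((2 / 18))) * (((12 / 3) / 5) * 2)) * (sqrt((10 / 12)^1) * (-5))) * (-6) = 22540 * sqrt(30) / 1028259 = 0.12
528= 528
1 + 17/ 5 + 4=42/ 5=8.40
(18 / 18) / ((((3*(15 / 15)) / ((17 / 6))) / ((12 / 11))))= 34 / 33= 1.03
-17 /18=-0.94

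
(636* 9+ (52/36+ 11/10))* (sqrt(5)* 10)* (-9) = -515389* sqrt(5) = -1152444.84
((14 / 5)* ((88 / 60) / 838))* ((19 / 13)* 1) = 2926 / 408525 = 0.01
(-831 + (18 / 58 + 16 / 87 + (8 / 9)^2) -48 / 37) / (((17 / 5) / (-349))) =7413768610 / 86913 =85301.03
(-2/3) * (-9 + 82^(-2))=60515/10086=6.00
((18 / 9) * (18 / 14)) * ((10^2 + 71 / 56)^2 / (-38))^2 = 9308529910602729 / 49703542784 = 187281.01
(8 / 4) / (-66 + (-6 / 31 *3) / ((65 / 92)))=-2015 / 67323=-0.03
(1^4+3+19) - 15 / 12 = 87 / 4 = 21.75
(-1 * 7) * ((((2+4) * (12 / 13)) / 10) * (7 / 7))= -252 / 65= -3.88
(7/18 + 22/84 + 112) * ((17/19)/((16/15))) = 603245/6384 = 94.49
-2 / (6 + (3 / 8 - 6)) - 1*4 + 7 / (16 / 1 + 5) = -9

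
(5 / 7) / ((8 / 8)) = 5 / 7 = 0.71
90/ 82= 45/ 41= 1.10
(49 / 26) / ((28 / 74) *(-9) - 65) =-0.03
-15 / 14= -1.07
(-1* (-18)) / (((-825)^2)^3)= 2 / 35033310791015625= 0.00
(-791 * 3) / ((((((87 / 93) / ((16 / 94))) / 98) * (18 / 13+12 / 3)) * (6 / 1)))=-8925644 / 6815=-1309.71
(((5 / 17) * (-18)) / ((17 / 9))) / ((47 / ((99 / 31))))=-80190 / 421073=-0.19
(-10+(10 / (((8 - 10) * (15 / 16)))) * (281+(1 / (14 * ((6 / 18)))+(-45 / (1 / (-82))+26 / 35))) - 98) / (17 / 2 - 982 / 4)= 89.84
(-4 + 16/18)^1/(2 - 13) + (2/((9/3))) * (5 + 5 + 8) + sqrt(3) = 14.01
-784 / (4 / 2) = -392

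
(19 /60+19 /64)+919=882829 /960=919.61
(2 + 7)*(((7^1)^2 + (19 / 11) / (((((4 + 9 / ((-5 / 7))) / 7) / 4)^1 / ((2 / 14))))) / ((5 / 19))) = 3898287 / 2365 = 1648.32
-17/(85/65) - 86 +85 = -14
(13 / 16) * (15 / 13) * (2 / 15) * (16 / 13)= 2 / 13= 0.15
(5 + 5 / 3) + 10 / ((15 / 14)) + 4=20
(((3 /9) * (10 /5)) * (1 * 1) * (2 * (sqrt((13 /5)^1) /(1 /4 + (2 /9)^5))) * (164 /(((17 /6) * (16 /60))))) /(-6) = -38736144 * sqrt(65) /1006009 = -310.44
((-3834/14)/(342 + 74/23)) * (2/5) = -44091/138950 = -0.32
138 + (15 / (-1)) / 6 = 135.50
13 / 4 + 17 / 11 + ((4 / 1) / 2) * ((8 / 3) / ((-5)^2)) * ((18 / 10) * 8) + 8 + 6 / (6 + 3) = 272813 / 16500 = 16.53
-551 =-551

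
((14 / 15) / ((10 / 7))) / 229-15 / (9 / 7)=-200326 / 17175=-11.66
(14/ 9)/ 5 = 14/ 45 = 0.31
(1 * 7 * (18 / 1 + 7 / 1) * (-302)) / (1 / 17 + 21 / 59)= -26504275 / 208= -127424.40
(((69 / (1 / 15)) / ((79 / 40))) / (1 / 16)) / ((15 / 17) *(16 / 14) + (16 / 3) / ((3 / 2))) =88678800 / 48269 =1837.18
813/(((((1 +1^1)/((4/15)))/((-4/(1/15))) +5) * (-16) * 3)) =-271/78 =-3.47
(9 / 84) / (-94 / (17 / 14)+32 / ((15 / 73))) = 765 / 559216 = 0.00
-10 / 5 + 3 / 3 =-1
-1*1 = -1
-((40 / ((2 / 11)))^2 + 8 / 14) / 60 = -806.68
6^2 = 36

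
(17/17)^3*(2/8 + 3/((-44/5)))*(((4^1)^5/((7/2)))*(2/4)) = -1024/77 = -13.30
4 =4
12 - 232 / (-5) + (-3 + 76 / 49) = 13953 / 245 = 56.95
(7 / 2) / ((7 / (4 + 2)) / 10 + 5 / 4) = 105 / 41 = 2.56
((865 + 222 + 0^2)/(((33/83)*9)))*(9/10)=90221/330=273.40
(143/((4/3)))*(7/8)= 3003/32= 93.84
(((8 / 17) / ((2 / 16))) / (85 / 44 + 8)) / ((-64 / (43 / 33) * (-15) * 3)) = 172 / 1002915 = 0.00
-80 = -80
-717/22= -32.59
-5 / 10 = -1 / 2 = -0.50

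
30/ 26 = 1.15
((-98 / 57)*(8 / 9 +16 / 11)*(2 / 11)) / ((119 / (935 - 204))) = -279328 / 62073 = -4.50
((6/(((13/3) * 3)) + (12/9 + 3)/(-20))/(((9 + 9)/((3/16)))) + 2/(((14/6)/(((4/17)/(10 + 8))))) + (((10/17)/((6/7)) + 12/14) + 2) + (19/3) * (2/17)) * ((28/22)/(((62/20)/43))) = 1648462147/21703968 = 75.95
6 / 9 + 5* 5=77 / 3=25.67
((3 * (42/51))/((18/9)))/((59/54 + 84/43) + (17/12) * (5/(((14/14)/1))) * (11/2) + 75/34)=195048/6980629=0.03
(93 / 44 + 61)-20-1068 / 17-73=-69347 / 748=-92.71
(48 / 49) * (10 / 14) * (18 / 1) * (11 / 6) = 7920 / 343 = 23.09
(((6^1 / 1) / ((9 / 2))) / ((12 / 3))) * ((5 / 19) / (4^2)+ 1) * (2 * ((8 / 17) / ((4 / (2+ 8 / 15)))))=103 / 510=0.20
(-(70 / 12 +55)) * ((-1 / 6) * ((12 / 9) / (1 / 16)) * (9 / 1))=5840 / 3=1946.67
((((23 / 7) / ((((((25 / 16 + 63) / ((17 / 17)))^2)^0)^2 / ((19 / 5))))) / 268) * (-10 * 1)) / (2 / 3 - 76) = 1311 / 211988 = 0.01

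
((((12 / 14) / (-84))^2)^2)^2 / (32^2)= 1 / 8711813351237484544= 0.00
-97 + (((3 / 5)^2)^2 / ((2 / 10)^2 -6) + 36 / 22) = -3908416 / 40975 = -95.39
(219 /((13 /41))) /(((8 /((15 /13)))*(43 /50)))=3367125 /29068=115.84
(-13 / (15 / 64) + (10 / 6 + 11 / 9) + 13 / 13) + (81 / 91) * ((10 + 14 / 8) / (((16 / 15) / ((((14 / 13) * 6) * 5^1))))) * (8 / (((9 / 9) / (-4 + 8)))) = 76699501 / 7605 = 10085.40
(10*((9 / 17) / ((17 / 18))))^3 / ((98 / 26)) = 46.73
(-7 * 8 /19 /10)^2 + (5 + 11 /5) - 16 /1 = -78636 /9025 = -8.71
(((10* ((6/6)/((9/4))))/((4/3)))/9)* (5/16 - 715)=-264.70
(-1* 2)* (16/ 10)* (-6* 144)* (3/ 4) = 10368/ 5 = 2073.60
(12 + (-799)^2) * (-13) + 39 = -8299330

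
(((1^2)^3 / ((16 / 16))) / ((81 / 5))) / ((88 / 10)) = 25 / 3564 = 0.01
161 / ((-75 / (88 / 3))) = -14168 / 225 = -62.97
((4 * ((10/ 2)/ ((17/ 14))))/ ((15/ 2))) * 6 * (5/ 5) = 224/ 17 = 13.18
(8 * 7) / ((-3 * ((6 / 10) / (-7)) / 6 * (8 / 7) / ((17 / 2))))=29155 / 3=9718.33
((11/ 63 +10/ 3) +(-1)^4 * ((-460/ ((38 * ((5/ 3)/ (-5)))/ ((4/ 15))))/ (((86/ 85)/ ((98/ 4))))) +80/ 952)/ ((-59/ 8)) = -32.28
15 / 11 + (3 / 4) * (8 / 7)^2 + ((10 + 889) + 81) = 982.34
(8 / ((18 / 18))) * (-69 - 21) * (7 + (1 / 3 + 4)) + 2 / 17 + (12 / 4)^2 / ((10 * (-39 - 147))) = -86005211 / 10540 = -8159.89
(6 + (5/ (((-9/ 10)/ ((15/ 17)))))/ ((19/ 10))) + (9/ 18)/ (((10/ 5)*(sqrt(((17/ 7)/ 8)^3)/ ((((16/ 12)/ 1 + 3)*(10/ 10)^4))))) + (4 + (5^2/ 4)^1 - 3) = 364*sqrt(238)/ 867 + 41357/ 3876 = 17.15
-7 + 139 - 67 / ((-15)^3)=445567 / 3375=132.02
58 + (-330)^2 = 108958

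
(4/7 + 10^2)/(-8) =-88/7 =-12.57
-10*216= -2160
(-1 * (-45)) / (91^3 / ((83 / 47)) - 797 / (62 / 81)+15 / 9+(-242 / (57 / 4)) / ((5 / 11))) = 21999150 / 208084577899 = 0.00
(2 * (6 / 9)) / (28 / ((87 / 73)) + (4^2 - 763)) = -116 / 62945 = -0.00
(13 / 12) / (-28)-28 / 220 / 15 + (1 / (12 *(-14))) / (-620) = -270203 / 5728800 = -0.05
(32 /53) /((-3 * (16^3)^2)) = -1 /83361792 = -0.00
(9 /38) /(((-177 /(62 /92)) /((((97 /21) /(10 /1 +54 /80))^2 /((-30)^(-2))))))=-35001480000 /230348441743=-0.15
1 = 1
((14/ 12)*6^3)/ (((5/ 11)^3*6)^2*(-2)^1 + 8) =111608343/ 3261872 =34.22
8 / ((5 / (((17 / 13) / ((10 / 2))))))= 136 / 325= 0.42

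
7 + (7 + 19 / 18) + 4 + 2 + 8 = 523 / 18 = 29.06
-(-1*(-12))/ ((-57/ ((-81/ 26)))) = -162/ 247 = -0.66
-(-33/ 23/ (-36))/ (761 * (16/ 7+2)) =-77/ 6301080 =-0.00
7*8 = 56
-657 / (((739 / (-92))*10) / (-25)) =-204.48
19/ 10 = 1.90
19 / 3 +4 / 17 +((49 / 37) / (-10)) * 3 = 116453 / 18870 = 6.17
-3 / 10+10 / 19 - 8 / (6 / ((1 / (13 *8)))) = 791 / 3705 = 0.21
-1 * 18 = -18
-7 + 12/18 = -19/3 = -6.33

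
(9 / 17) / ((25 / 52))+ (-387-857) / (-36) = 136387 / 3825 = 35.66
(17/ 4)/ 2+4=6.12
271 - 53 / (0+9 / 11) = 1856 / 9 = 206.22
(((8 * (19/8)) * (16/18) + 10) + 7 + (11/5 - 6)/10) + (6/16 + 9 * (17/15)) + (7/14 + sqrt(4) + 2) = 87451/1800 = 48.58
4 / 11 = 0.36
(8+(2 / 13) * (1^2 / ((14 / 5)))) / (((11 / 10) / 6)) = 43.94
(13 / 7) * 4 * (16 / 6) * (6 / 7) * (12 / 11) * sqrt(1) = 9984 / 539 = 18.52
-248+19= -229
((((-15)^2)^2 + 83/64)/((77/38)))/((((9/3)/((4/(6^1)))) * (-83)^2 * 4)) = 799501/3968064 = 0.20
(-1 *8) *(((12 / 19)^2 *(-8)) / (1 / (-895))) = -8248320 / 361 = -22848.53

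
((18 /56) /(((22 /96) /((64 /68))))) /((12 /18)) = 1.98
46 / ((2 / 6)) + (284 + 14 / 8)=1695 / 4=423.75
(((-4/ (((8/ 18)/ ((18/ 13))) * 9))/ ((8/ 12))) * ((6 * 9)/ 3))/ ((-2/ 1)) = 243/ 13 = 18.69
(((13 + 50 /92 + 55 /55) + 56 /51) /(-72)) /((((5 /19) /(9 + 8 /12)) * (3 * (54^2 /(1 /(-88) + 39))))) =-13874240059 /390097534464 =-0.04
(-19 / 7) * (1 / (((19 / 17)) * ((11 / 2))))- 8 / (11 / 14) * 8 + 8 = -5690 / 77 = -73.90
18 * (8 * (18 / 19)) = 2592 / 19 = 136.42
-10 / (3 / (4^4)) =-2560 / 3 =-853.33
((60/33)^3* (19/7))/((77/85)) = 12920000/717409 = 18.01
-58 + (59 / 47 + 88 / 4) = -1633 / 47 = -34.74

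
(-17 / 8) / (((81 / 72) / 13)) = -221 / 9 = -24.56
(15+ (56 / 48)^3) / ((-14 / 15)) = -17915 / 1008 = -17.77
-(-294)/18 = 49/3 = 16.33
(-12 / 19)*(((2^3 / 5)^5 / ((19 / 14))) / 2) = -2752512 / 1128125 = -2.44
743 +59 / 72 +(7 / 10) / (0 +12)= 66949 / 90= 743.88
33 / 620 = 0.05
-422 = -422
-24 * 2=-48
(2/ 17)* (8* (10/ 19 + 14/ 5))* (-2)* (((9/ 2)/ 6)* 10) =-15168/ 323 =-46.96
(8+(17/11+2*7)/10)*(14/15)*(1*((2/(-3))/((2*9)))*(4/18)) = -14714/200475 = -0.07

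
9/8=1.12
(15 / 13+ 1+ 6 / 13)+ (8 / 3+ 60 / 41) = 10786 / 1599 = 6.75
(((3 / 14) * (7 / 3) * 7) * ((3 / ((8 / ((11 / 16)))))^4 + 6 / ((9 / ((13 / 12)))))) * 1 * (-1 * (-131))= 1609796941501 / 4831838208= 333.16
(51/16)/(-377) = -51/6032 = -0.01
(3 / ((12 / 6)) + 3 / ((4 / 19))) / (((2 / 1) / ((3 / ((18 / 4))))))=5.25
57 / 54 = 19 / 18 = 1.06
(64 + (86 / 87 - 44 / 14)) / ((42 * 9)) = 18832 / 115101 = 0.16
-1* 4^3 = -64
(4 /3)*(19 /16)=19 /12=1.58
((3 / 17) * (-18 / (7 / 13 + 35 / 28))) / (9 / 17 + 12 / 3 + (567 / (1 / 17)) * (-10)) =936 / 50795143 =0.00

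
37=37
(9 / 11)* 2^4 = 144 / 11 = 13.09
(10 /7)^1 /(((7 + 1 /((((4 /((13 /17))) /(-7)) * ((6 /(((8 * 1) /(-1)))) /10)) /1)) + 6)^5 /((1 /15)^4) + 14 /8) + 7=1179722063568070308193 /168531723366842846479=7.00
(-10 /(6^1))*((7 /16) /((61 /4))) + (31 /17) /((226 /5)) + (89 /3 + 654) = 320447473 /468724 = 683.66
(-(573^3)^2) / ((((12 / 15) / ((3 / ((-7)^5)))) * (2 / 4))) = 530907659291329335 / 33614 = 15794242258919.78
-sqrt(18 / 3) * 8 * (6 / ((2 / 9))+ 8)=-280 * sqrt(6)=-685.86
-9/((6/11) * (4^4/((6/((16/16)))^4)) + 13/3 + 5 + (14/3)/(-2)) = -2673/2111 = -1.27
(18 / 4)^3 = 729 / 8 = 91.12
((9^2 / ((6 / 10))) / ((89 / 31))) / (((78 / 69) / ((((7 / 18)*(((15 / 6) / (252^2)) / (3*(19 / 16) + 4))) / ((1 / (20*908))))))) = 1.53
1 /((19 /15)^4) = 50625 /130321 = 0.39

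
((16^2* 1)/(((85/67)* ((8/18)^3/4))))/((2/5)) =390744/17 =22984.94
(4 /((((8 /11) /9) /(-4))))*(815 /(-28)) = 80685 /14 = 5763.21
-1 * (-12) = 12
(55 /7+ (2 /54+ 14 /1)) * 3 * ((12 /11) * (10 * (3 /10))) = 16552 /77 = 214.96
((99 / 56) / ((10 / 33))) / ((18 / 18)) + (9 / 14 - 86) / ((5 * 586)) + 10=2593251 / 164080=15.80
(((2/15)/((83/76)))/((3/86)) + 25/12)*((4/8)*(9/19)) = 1.32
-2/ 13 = -0.15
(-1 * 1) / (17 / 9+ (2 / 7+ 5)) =-63 / 452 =-0.14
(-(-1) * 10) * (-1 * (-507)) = 5070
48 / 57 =16 / 19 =0.84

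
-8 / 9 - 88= -800 / 9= -88.89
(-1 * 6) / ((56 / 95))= -285 / 28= -10.18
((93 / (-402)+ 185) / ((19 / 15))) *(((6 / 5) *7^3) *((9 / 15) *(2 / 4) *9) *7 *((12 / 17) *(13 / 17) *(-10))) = -2253492576972 / 367897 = -6125335.56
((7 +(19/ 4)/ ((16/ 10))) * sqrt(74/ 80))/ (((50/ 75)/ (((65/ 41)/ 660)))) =377 * sqrt(370)/ 209920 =0.03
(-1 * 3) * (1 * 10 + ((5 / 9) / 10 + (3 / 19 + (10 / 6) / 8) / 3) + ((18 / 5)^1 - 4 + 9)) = -42813 / 760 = -56.33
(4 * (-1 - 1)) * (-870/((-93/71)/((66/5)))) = -2174304/31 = -70138.84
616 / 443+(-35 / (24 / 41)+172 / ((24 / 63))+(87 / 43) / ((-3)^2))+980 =209283539 / 152392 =1373.32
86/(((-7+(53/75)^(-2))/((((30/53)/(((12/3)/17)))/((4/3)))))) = -1743435/56152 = -31.05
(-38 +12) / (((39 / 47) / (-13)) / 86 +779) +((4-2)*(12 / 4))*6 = 113248648 / 3148715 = 35.97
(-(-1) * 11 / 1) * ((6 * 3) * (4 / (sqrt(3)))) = 264 * sqrt(3) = 457.26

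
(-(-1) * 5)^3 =125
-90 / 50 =-9 / 5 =-1.80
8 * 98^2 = 76832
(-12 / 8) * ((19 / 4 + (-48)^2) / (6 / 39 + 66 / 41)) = -1963.67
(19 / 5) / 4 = 0.95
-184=-184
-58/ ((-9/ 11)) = 638/ 9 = 70.89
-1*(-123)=123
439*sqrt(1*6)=439*sqrt(6)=1075.33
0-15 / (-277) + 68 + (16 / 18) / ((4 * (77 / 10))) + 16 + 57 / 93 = 504007688 / 5950791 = 84.70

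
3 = 3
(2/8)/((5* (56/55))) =11/224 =0.05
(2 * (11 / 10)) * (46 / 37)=2.74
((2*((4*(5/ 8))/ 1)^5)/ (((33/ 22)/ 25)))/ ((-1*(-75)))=3125/ 72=43.40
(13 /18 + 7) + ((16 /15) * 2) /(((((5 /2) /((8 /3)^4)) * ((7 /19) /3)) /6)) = 19995919 /9450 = 2115.97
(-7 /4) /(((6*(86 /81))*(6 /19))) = -1197 /1376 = -0.87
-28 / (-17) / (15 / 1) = 0.11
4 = 4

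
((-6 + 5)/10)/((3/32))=-16/15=-1.07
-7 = -7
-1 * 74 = -74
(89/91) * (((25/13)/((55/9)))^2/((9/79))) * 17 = 26893575/1860859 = 14.45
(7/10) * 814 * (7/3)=19943/15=1329.53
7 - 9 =-2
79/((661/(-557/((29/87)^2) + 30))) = -393657/661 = -595.55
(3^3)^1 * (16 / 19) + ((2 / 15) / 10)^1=22.75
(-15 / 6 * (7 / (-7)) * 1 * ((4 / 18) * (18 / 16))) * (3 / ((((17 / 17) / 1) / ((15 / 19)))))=225 / 152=1.48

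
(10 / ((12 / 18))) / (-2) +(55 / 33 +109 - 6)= 583 / 6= 97.17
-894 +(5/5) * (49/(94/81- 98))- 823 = -13472117/7844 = -1717.51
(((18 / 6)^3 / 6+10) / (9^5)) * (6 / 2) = 0.00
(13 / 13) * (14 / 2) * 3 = 21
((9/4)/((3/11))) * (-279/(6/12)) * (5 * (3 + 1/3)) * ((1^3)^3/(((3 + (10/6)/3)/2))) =-690525/16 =-43157.81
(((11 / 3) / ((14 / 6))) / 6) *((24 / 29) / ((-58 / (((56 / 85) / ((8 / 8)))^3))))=-551936 / 516479125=-0.00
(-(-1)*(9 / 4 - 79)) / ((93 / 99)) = -10131 / 124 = -81.70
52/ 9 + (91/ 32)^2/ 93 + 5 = 3104011/ 285696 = 10.86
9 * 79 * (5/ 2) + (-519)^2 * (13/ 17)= 7063821/ 34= 207759.44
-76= -76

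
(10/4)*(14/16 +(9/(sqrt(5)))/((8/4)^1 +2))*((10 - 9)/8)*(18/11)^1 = 315/704 +81*sqrt(5)/352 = 0.96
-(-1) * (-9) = -9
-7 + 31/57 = -368/57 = -6.46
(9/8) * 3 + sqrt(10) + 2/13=sqrt(10) + 367/104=6.69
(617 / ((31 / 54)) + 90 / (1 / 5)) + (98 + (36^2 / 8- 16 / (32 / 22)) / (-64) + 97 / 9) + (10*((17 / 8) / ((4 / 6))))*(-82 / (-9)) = 34312255 / 17856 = 1921.61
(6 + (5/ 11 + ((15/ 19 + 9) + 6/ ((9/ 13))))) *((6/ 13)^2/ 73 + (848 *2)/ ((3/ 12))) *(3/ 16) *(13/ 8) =51490.41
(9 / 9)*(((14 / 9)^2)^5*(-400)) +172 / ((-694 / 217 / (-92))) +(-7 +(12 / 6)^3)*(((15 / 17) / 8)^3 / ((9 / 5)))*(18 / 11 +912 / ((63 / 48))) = -3308366946164414071301201 / 117174207209445695232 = -28234.60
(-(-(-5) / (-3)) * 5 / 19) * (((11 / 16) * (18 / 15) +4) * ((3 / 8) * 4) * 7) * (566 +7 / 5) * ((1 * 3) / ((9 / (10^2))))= 95819675 / 228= 420261.73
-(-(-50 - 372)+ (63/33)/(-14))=-9281/22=-421.86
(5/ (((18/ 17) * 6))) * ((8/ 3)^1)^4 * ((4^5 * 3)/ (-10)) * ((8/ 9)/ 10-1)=365428736/ 32805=11139.42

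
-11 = -11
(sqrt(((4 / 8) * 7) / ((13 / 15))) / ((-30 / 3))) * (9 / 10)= -9 * sqrt(2730) / 2600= -0.18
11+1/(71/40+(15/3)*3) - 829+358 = -308620/671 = -459.94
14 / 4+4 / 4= 9 / 2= 4.50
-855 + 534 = -321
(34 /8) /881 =17 /3524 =0.00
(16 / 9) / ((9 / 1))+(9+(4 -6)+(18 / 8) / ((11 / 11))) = 3061 / 324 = 9.45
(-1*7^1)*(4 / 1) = -28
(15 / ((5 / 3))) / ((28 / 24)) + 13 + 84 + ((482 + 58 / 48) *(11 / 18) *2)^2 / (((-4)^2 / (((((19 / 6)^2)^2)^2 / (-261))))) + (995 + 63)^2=629758146445084909433 / 2290741244854272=274914.57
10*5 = 50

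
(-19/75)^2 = 361/5625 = 0.06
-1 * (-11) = 11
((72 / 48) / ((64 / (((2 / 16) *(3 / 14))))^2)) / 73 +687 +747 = 10757169217563 / 7501512704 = 1434.00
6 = 6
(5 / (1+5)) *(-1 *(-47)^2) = -11045 / 6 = -1840.83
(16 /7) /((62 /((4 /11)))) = 32 /2387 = 0.01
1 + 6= 7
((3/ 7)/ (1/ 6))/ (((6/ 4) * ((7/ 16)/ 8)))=1536/ 49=31.35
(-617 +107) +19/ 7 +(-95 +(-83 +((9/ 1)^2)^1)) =-4230/ 7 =-604.29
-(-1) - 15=-14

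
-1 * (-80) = 80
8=8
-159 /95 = -1.67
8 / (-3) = -8 / 3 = -2.67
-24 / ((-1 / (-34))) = -816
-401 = -401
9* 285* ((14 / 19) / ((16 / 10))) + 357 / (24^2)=226919 / 192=1181.87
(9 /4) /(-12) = -3 /16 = -0.19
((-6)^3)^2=46656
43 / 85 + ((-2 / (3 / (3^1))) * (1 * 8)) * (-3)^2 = -12197 / 85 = -143.49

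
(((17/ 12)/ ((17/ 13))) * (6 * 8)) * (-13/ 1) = -676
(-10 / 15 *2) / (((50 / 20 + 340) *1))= -8 / 2055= -0.00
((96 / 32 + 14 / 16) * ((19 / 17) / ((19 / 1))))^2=961 / 18496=0.05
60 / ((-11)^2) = 0.50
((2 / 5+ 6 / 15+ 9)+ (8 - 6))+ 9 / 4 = 281 / 20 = 14.05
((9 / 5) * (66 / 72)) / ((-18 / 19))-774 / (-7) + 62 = 143497 / 840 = 170.83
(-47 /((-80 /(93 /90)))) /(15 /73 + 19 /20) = 106361 /202440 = 0.53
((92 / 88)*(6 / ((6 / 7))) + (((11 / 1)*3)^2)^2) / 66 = 26090423 / 1452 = 17968.61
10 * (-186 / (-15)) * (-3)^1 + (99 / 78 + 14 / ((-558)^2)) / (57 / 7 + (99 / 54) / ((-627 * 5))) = -4074834125872 / 10958447331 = -371.84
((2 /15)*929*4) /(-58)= -3716 /435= -8.54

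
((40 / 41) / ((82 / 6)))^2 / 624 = 0.00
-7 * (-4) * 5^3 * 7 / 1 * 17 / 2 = 208250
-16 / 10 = -8 / 5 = -1.60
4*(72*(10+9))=5472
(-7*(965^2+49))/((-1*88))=74078.61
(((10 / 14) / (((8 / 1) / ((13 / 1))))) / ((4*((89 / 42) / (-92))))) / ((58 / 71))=-318435 / 20648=-15.42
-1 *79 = -79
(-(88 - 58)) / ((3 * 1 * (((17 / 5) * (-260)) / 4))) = 10 / 221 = 0.05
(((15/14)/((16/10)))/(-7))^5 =-0.00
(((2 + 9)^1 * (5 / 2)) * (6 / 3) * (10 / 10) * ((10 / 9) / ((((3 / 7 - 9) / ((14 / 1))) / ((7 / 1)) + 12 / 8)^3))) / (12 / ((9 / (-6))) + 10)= 88777935400 / 8188678881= 10.84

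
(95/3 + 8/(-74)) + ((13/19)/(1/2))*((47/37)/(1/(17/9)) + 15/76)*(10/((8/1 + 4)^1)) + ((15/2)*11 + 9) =181790597/1442556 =126.02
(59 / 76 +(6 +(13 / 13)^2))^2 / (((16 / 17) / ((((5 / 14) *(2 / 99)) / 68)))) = 194045 / 28464128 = 0.01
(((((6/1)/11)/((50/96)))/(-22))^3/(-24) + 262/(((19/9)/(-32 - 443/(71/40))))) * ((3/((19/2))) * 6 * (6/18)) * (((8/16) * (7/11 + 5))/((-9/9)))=485421626006097567552/7804307498453125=62199.19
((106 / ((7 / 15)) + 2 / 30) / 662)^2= 569156449 / 4831640100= 0.12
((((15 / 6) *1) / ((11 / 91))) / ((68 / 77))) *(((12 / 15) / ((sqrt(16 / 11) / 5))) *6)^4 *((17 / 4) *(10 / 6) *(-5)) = -130067437.50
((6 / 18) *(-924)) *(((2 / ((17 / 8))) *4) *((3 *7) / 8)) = -51744 / 17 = -3043.76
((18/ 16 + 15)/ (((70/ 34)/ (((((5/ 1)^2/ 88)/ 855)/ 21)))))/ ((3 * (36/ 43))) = 31433/ 637072128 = 0.00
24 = 24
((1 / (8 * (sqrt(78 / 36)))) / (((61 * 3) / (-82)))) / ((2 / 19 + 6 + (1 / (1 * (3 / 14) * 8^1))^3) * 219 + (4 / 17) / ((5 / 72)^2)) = -15891600 * sqrt(78) / 5271882959837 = -0.00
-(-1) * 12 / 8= 3 / 2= 1.50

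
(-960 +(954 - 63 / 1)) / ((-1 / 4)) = 276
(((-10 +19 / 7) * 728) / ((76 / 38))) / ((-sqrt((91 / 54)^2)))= 11016 / 7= 1573.71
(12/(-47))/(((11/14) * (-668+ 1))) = 168/344839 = 0.00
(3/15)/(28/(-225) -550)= -45/123778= -0.00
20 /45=4 /9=0.44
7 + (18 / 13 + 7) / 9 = 928 / 117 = 7.93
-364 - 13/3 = -1105/3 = -368.33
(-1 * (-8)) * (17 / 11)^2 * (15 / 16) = 4335 / 242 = 17.91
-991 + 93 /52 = -51439 /52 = -989.21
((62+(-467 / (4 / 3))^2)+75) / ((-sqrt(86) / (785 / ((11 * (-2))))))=1542519505 * sqrt(86) / 30272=472540.22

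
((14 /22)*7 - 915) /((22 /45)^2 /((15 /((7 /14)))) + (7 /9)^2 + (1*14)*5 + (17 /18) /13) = -12.88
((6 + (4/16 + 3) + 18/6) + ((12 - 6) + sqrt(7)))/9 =sqrt(7)/9 + 73/36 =2.32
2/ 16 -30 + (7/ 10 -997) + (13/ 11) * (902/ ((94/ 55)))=-756609/ 1880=-402.45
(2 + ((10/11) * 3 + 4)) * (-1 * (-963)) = 92448/11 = 8404.36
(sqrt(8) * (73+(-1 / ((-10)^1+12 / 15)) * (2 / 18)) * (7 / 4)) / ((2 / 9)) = 211589 * sqrt(2) / 184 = 1626.26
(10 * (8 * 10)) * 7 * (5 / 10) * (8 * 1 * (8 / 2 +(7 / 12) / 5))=276640 / 3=92213.33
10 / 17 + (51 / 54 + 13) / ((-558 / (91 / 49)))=647609 / 1195236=0.54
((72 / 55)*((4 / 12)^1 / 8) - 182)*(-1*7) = 70049 / 55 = 1273.62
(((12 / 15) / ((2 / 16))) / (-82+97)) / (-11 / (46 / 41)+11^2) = 1472 / 383625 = 0.00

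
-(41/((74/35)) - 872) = 63093/74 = 852.61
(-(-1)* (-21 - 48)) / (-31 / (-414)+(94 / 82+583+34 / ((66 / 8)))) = -12883266 / 109851769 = -0.12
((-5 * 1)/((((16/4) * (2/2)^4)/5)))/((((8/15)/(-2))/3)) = 1125/16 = 70.31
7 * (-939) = -6573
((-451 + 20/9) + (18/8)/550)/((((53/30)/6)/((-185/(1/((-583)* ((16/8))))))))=-328771603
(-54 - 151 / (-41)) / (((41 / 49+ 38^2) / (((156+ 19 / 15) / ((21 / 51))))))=-579127423 / 43540155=-13.30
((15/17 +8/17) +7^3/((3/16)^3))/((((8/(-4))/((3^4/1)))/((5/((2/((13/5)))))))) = -13698404.16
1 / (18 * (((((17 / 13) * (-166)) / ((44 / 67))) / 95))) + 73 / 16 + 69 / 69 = 75506777 / 13613328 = 5.55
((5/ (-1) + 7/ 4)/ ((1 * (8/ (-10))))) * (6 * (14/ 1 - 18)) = -97.50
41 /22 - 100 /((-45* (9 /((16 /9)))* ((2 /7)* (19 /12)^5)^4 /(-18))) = 1.74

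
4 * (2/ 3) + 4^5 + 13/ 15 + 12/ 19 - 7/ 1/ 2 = 584059/ 570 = 1024.66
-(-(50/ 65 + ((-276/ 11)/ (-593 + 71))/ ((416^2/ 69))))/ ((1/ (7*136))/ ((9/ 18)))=2526747111/ 6900608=366.16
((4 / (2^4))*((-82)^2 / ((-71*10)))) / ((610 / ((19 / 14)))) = -0.01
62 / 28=31 / 14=2.21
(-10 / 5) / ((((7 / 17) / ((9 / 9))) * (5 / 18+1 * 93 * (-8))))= 612 / 93709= 0.01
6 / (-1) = -6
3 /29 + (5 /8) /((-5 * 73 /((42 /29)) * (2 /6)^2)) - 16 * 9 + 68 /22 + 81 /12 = -6244547 /46574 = -134.08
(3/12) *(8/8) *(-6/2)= -0.75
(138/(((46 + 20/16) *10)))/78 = 46/12285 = 0.00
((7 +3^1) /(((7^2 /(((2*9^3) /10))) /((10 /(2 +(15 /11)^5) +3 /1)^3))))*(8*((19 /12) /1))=43129622339076755817972 /1264887389776078333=34097.60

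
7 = 7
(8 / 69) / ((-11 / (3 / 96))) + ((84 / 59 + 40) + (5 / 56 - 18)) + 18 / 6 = 66486815 / 2507736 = 26.51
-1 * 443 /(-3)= 443 /3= 147.67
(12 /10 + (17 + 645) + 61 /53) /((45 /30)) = 352106 /795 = 442.90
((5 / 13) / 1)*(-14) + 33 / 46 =-4.67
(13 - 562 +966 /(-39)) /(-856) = 7459 /11128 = 0.67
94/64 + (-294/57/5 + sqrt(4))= 2.44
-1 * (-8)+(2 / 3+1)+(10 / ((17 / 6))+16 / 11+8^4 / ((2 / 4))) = 4603931 / 561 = 8206.65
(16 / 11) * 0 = 0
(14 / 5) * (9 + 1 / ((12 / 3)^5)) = 64519 / 2560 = 25.20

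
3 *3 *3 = 27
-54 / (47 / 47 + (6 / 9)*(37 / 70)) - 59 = -7024 / 71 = -98.93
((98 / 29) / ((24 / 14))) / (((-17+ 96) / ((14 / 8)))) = 2401 / 54984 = 0.04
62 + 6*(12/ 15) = 334/ 5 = 66.80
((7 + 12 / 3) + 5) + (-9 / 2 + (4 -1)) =14.50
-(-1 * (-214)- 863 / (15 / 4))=242 / 15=16.13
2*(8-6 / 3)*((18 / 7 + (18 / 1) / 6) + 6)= 972 / 7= 138.86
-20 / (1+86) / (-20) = 1 / 87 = 0.01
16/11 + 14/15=394/165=2.39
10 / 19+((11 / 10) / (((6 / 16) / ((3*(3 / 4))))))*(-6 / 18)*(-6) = 1304 / 95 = 13.73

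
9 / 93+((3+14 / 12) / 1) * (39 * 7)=70531 / 62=1137.60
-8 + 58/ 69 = -494/ 69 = -7.16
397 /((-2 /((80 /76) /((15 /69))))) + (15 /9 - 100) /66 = -3621481 /3762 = -962.65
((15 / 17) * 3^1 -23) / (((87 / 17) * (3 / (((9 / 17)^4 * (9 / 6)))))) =-378351 / 2422109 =-0.16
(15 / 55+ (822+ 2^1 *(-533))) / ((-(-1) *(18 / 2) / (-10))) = 26810 / 99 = 270.81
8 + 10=18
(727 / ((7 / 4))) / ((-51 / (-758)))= 2204264 / 357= 6174.41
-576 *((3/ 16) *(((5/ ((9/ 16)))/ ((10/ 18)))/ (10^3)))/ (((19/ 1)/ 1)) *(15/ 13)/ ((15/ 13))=-216/ 2375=-0.09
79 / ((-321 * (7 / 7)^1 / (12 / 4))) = -79 / 107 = -0.74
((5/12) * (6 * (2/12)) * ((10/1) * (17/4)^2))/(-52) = -7225/4992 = -1.45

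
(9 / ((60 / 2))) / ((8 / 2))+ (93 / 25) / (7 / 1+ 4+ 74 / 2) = 0.15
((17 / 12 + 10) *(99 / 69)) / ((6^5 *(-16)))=-1507 / 11446272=-0.00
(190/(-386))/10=-19/386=-0.05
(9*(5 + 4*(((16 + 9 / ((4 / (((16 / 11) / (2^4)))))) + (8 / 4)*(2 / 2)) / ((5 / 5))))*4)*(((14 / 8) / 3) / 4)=4494 / 11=408.55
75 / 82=0.91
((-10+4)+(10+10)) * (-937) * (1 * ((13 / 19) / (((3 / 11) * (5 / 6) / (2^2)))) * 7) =-105048944 / 95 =-1105778.36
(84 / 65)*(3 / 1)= 252 / 65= 3.88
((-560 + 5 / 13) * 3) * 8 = -174600 / 13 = -13430.77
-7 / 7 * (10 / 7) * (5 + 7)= -120 / 7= -17.14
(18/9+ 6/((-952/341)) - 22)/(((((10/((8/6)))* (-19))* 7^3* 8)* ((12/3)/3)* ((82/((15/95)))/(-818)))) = -12936261/193322373440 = -0.00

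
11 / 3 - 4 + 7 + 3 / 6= 43 / 6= 7.17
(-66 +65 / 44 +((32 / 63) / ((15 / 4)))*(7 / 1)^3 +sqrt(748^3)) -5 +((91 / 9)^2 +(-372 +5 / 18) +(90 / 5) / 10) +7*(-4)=-1136029 / 3564 +1496*sqrt(187)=20138.74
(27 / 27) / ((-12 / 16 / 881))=-3524 / 3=-1174.67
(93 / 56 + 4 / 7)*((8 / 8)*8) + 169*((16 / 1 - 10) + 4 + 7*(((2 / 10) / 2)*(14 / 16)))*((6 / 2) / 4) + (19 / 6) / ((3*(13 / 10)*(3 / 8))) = 1073340851 / 786240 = 1365.16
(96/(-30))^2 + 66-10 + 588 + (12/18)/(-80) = 392539/600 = 654.23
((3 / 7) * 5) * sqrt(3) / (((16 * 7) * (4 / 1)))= 15 * sqrt(3) / 3136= 0.01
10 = 10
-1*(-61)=61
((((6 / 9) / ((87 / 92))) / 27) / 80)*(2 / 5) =23 / 176175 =0.00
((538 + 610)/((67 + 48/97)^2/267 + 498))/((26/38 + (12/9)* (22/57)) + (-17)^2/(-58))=-28603601698392/48560285631287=-0.59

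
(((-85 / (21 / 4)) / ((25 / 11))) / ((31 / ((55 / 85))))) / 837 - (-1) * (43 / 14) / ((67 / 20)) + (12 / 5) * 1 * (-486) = -212744000206 / 182537145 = -1165.48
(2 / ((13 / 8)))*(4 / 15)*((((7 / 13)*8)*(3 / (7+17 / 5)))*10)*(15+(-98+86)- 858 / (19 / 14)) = -107116800 / 41743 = -2566.10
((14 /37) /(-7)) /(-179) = 2 /6623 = 0.00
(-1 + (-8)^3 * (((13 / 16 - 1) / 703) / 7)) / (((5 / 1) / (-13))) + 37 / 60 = 934777 / 295260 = 3.17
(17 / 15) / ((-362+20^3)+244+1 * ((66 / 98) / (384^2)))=13647872 / 94916935735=0.00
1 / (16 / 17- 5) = -17 / 69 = -0.25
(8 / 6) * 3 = 4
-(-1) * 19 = 19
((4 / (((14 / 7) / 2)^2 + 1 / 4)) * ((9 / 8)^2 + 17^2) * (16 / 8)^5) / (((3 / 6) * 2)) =148616 / 5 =29723.20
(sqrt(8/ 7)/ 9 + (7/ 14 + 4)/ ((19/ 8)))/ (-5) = -36/ 95 - 2 * sqrt(14)/ 315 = -0.40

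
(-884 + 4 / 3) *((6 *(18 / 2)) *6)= -285984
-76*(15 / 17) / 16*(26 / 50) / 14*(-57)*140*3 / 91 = 9747 / 238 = 40.95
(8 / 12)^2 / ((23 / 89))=356 / 207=1.72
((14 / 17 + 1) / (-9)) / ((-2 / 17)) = 31 / 18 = 1.72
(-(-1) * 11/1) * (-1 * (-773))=8503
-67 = -67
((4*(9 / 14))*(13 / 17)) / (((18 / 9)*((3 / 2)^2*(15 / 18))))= 312 / 595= 0.52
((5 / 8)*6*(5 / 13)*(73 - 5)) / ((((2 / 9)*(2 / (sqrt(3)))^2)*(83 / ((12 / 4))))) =103275 / 8632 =11.96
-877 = -877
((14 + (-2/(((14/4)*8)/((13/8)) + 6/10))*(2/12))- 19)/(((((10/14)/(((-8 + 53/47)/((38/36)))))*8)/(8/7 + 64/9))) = 7712900/163419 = 47.20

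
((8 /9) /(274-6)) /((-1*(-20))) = 0.00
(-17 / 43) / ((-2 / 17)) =289 / 86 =3.36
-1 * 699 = -699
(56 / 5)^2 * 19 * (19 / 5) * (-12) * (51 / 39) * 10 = -461895168 / 325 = -1421215.90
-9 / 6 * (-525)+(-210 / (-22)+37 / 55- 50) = 747.72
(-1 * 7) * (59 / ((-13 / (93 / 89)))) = 38409 / 1157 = 33.20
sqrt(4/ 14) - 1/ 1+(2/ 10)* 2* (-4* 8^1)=-69/ 5+sqrt(14)/ 7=-13.27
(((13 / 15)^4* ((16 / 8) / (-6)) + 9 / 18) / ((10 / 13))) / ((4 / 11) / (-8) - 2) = -13549679 / 68343750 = -0.20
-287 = -287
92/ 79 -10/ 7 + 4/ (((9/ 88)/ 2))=387998/ 4977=77.96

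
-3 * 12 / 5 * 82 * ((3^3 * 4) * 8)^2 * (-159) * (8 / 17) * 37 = 103712875020288 / 85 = 1220151470826.92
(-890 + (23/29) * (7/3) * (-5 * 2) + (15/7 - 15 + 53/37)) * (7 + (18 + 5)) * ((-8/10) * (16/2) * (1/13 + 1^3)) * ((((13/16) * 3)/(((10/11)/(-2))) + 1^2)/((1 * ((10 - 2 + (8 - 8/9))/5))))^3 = -642359015541539253/1122819063808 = -572094.86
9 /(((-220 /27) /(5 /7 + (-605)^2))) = -31130487 /77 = -404292.04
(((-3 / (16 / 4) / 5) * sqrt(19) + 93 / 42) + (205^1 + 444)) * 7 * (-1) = -9117 / 2 + 21 * sqrt(19) / 20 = -4553.92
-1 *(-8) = 8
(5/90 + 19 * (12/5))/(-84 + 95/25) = -4109/7218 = -0.57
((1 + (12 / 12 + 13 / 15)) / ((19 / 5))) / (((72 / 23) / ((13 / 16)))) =12857 / 65664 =0.20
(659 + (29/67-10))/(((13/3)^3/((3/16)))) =440559/294398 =1.50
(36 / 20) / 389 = 9 / 1945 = 0.00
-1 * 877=-877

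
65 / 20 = 13 / 4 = 3.25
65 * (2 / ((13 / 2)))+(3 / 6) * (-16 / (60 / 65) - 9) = 41 / 6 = 6.83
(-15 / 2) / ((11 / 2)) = -15 / 11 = -1.36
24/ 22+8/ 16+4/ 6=149/ 66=2.26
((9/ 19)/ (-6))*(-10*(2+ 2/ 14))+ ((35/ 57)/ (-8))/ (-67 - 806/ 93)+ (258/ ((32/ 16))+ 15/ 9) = 95905511/ 724584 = 132.36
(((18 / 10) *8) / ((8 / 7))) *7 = 441 / 5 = 88.20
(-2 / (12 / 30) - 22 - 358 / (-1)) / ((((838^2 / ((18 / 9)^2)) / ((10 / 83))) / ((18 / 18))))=3310 / 14571563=0.00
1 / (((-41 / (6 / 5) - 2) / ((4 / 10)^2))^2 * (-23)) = -576 / 676904375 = -0.00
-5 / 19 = -0.26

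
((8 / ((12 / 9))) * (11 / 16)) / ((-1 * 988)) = -33 / 7904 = -0.00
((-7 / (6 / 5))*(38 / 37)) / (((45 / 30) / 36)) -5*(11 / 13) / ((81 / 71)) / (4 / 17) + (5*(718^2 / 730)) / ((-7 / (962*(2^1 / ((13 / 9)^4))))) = -3002673140116483 / 13458531996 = -223105.55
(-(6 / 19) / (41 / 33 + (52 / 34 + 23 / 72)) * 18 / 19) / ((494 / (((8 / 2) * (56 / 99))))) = -1645056 / 3711219707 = -0.00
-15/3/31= -5/31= -0.16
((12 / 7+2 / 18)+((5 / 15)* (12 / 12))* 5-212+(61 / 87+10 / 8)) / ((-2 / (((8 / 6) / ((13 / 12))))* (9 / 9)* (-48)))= -1509517 / 570024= -2.65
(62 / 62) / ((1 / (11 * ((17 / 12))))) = 187 / 12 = 15.58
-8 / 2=-4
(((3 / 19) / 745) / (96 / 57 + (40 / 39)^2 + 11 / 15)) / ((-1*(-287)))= 4563 / 21438075449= 0.00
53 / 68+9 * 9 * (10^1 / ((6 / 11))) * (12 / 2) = 605933 / 68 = 8910.78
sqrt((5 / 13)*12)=2*sqrt(195) / 13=2.15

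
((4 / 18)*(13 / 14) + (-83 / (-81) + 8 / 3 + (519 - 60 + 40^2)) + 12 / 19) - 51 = 21680978 / 10773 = 2012.53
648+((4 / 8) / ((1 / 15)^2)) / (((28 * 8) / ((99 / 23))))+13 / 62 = 207744253 / 319424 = 650.37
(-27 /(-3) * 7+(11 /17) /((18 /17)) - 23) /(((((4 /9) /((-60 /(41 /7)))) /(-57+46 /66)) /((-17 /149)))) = -404063905 /67199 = -6012.95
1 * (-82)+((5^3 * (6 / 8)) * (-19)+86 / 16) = -14863 / 8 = -1857.88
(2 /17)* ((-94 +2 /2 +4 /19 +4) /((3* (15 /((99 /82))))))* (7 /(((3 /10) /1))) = -259798 /39729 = -6.54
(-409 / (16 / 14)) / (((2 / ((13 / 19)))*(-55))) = 37219 / 16720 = 2.23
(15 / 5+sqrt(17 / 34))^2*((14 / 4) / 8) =21*sqrt(2) / 16+133 / 32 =6.01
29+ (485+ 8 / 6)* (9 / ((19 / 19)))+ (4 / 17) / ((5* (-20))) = 1872549 / 425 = 4406.00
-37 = -37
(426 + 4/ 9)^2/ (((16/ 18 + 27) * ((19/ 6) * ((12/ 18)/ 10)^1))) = 7752760/ 251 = 30887.49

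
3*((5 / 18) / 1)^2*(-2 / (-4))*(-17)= -425 / 216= -1.97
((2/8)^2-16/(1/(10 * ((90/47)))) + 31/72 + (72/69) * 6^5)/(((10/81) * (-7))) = -10939096647/1210720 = -9035.20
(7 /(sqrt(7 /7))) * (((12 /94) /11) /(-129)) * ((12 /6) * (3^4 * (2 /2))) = -2268 /22231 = -0.10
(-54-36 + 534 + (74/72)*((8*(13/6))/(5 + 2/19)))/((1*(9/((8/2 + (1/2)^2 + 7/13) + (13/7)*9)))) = 1069.14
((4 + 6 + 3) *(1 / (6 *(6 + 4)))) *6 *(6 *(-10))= -78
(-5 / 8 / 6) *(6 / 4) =-5 / 32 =-0.16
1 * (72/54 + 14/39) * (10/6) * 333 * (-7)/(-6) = 14245/13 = 1095.77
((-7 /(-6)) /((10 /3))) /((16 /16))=7 /20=0.35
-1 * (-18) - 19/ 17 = 287/ 17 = 16.88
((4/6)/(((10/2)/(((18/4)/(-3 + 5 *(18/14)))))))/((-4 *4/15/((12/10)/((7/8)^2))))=-9/35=-0.26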